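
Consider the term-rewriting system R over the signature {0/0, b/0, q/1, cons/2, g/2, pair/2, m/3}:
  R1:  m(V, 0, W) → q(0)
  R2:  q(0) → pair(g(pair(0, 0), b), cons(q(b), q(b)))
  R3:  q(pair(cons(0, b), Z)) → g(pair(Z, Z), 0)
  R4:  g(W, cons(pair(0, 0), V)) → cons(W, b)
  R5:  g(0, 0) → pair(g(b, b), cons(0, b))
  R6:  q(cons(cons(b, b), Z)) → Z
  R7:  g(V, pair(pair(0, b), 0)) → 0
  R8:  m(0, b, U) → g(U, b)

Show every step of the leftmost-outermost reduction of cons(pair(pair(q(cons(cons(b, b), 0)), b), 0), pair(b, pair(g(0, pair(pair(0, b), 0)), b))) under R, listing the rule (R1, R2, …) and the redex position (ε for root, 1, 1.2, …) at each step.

cons(pair(pair(0, b), 0), pair(b, pair(0, b)))

1. cons(pair(pair(q(cons(cons(b, b), 0)), b), 0), pair(b, pair(g(0, pair(pair(0, b), 0)), b)))  →  cons(pair(pair(0, b), 0), pair(b, pair(g(0, pair(pair(0, b), 0)), b)))   [R6 at 1.1.1]
2. cons(pair(pair(0, b), 0), pair(b, pair(g(0, pair(pair(0, b), 0)), b)))  →  cons(pair(pair(0, b), 0), pair(b, pair(0, b)))   [R7 at 2.2.1]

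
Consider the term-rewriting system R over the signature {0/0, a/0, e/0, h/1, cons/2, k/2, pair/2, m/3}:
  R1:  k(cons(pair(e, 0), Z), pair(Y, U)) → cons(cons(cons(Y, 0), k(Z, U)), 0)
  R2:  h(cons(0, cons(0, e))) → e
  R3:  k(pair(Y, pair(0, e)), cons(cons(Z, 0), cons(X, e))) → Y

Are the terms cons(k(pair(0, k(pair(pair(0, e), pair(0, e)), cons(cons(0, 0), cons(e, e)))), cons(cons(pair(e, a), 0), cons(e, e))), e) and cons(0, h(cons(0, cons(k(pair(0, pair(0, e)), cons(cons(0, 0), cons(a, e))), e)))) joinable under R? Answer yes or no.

Reduce t₁ = cons(k(pair(0, k(pair(pair(0, e), pair(0, e)), cons(cons(0, 0), cons(e, e)))), cons(cons(pair(e, a), 0), cons(e, e))), e):
1. cons(k(pair(0, k(pair(pair(0, e), pair(0, e)), cons(cons(0, 0), cons(e, e)))), cons(cons(pair(e, a), 0), cons(e, e))), e)  →  cons(k(pair(0, pair(0, e)), cons(cons(pair(e, a), 0), cons(e, e))), e)   [R3 at 1.1.2]
2. cons(k(pair(0, pair(0, e)), cons(cons(pair(e, a), 0), cons(e, e))), e)  →  cons(0, e)   [R3 at 1]

Reduce t₂ = cons(0, h(cons(0, cons(k(pair(0, pair(0, e)), cons(cons(0, 0), cons(a, e))), e)))):
1. cons(0, h(cons(0, cons(k(pair(0, pair(0, e)), cons(cons(0, 0), cons(a, e))), e))))  →  cons(0, h(cons(0, cons(0, e))))   [R3 at 2.1.2.1]
2. cons(0, h(cons(0, cons(0, e))))  →  cons(0, e)   [R2 at 2]

yes — NF(t₁) = cons(0, e), NF(t₂) = cons(0, e)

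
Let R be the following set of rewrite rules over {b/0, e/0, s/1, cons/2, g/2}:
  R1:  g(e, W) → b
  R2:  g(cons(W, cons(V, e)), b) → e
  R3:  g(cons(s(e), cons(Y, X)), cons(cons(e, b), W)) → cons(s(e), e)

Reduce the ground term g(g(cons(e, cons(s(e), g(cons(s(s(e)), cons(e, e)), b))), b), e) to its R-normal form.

b

1. g(g(cons(e, cons(s(e), g(cons(s(s(e)), cons(e, e)), b))), b), e)  →  g(g(cons(e, cons(s(e), e)), b), e)   [R2 at 1.1.2.2]
2. g(g(cons(e, cons(s(e), e)), b), e)  →  g(e, e)   [R2 at 1]
3. g(e, e)  →  b   [R1 at ε]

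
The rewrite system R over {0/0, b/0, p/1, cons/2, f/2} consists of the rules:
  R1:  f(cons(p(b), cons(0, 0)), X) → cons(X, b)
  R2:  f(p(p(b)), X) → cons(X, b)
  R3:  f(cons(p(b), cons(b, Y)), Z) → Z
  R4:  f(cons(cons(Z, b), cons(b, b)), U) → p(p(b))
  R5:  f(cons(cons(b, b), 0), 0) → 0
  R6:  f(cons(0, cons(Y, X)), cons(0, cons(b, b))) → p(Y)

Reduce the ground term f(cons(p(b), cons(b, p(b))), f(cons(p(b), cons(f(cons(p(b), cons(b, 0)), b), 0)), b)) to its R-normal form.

1. f(cons(p(b), cons(b, p(b))), f(cons(p(b), cons(f(cons(p(b), cons(b, 0)), b), 0)), b))  →  f(cons(p(b), cons(f(cons(p(b), cons(b, 0)), b), 0)), b)   [R3 at ε]
2. f(cons(p(b), cons(f(cons(p(b), cons(b, 0)), b), 0)), b)  →  f(cons(p(b), cons(b, 0)), b)   [R3 at 1.2.1]
3. f(cons(p(b), cons(b, 0)), b)  →  b   [R3 at ε]

b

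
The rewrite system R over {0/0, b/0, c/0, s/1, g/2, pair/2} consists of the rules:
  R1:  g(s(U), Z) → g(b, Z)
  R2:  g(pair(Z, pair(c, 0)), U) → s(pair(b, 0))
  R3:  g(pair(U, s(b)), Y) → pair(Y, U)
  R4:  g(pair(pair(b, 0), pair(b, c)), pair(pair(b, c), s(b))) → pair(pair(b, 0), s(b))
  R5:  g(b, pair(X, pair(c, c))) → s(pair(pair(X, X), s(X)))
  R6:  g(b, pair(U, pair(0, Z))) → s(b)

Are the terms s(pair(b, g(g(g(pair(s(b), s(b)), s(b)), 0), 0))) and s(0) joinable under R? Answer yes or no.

no — NF(t₁) = s(pair(b, pair(0, 0))), NF(t₂) = s(0)

Reduce t₁ = s(pair(b, g(g(g(pair(s(b), s(b)), s(b)), 0), 0))):
1. s(pair(b, g(g(g(pair(s(b), s(b)), s(b)), 0), 0)))  →  s(pair(b, g(g(pair(s(b), s(b)), 0), 0)))   [R3 at 1.2.1.1]
2. s(pair(b, g(g(pair(s(b), s(b)), 0), 0)))  →  s(pair(b, g(pair(0, s(b)), 0)))   [R3 at 1.2.1]
3. s(pair(b, g(pair(0, s(b)), 0)))  →  s(pair(b, pair(0, 0)))   [R3 at 1.2]

Reduce t₂ = s(0):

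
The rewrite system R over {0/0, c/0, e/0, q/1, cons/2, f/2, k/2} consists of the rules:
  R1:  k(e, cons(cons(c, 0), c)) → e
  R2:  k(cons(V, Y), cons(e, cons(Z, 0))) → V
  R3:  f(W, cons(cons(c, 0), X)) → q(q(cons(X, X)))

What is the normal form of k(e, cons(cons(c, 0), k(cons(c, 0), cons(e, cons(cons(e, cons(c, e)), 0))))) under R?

e

1. k(e, cons(cons(c, 0), k(cons(c, 0), cons(e, cons(cons(e, cons(c, e)), 0)))))  →  k(e, cons(cons(c, 0), c))   [R2 at 2.2]
2. k(e, cons(cons(c, 0), c))  →  e   [R1 at ε]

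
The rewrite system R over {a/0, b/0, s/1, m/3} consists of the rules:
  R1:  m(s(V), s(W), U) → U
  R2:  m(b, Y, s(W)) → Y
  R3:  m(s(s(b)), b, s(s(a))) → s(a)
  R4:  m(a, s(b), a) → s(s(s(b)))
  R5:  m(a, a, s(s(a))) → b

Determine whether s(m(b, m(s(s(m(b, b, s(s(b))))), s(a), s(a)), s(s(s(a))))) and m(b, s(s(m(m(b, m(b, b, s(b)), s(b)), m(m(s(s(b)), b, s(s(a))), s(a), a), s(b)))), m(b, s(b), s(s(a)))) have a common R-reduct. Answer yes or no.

Reduce t₁ = s(m(b, m(s(s(m(b, b, s(s(b))))), s(a), s(a)), s(s(s(a))))):
1. s(m(b, m(s(s(m(b, b, s(s(b))))), s(a), s(a)), s(s(s(a)))))  →  s(m(s(s(m(b, b, s(s(b))))), s(a), s(a)))   [R2 at 1]
2. s(m(s(s(m(b, b, s(s(b))))), s(a), s(a)))  →  s(s(a))   [R1 at 1]

Reduce t₂ = m(b, s(s(m(m(b, m(b, b, s(b)), s(b)), m(m(s(s(b)), b, s(s(a))), s(a), a), s(b)))), m(b, s(b), s(s(a)))):
1. m(b, s(s(m(m(b, m(b, b, s(b)), s(b)), m(m(s(s(b)), b, s(s(a))), s(a), a), s(b)))), m(b, s(b), s(s(a))))  →  m(b, s(s(m(m(b, b, s(b)), m(m(s(s(b)), b, s(s(a))), s(a), a), s(b)))), m(b, s(b), s(s(a))))   [R2 at 2.1.1.1]
2. m(b, s(s(m(m(b, b, s(b)), m(m(s(s(b)), b, s(s(a))), s(a), a), s(b)))), m(b, s(b), s(s(a))))  →  m(b, s(s(m(b, m(m(s(s(b)), b, s(s(a))), s(a), a), s(b)))), m(b, s(b), s(s(a))))   [R2 at 2.1.1.1]
3. m(b, s(s(m(b, m(m(s(s(b)), b, s(s(a))), s(a), a), s(b)))), m(b, s(b), s(s(a))))  →  m(b, s(s(m(m(s(s(b)), b, s(s(a))), s(a), a))), m(b, s(b), s(s(a))))   [R2 at 2.1.1]
4. m(b, s(s(m(m(s(s(b)), b, s(s(a))), s(a), a))), m(b, s(b), s(s(a))))  →  m(b, s(s(m(s(a), s(a), a))), m(b, s(b), s(s(a))))   [R3 at 2.1.1.1]
5. m(b, s(s(m(s(a), s(a), a))), m(b, s(b), s(s(a))))  →  m(b, s(s(a)), m(b, s(b), s(s(a))))   [R1 at 2.1.1]
6. m(b, s(s(a)), m(b, s(b), s(s(a))))  →  m(b, s(s(a)), s(b))   [R2 at 3]
7. m(b, s(s(a)), s(b))  →  s(s(a))   [R2 at ε]

yes — NF(t₁) = s(s(a)), NF(t₂) = s(s(a))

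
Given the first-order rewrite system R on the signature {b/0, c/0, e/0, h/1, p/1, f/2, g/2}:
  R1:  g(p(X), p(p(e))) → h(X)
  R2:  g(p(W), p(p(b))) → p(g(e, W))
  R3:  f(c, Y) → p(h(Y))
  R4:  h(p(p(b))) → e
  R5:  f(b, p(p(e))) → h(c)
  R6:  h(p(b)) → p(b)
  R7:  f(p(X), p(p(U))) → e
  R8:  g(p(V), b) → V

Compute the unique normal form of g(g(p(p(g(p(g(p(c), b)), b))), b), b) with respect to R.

c

1. g(g(p(p(g(p(g(p(c), b)), b))), b), b)  →  g(p(g(p(g(p(c), b)), b)), b)   [R8 at 1]
2. g(p(g(p(g(p(c), b)), b)), b)  →  g(p(g(p(c), b)), b)   [R8 at ε]
3. g(p(g(p(c), b)), b)  →  g(p(c), b)   [R8 at ε]
4. g(p(c), b)  →  c   [R8 at ε]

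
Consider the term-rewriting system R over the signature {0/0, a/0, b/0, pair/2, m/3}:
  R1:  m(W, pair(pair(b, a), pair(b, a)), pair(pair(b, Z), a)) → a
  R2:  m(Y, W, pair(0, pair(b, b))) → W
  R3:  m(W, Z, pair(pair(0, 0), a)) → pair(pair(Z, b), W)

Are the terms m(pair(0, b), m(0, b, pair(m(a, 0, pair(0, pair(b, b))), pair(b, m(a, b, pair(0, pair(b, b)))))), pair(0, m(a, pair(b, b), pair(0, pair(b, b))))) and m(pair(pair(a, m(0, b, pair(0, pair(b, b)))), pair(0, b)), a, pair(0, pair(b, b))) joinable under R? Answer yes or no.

no — NF(t₁) = b, NF(t₂) = a

Reduce t₁ = m(pair(0, b), m(0, b, pair(m(a, 0, pair(0, pair(b, b))), pair(b, m(a, b, pair(0, pair(b, b)))))), pair(0, m(a, pair(b, b), pair(0, pair(b, b))))):
1. m(pair(0, b), m(0, b, pair(m(a, 0, pair(0, pair(b, b))), pair(b, m(a, b, pair(0, pair(b, b)))))), pair(0, m(a, pair(b, b), pair(0, pair(b, b)))))  →  m(pair(0, b), m(0, b, pair(0, pair(b, m(a, b, pair(0, pair(b, b)))))), pair(0, m(a, pair(b, b), pair(0, pair(b, b)))))   [R2 at 2.3.1]
2. m(pair(0, b), m(0, b, pair(0, pair(b, m(a, b, pair(0, pair(b, b)))))), pair(0, m(a, pair(b, b), pair(0, pair(b, b)))))  →  m(pair(0, b), m(0, b, pair(0, pair(b, b))), pair(0, m(a, pair(b, b), pair(0, pair(b, b)))))   [R2 at 2.3.2.2]
3. m(pair(0, b), m(0, b, pair(0, pair(b, b))), pair(0, m(a, pair(b, b), pair(0, pair(b, b)))))  →  m(pair(0, b), b, pair(0, m(a, pair(b, b), pair(0, pair(b, b)))))   [R2 at 2]
4. m(pair(0, b), b, pair(0, m(a, pair(b, b), pair(0, pair(b, b)))))  →  m(pair(0, b), b, pair(0, pair(b, b)))   [R2 at 3.2]
5. m(pair(0, b), b, pair(0, pair(b, b)))  →  b   [R2 at ε]

Reduce t₂ = m(pair(pair(a, m(0, b, pair(0, pair(b, b)))), pair(0, b)), a, pair(0, pair(b, b))):
1. m(pair(pair(a, m(0, b, pair(0, pair(b, b)))), pair(0, b)), a, pair(0, pair(b, b)))  →  a   [R2 at ε]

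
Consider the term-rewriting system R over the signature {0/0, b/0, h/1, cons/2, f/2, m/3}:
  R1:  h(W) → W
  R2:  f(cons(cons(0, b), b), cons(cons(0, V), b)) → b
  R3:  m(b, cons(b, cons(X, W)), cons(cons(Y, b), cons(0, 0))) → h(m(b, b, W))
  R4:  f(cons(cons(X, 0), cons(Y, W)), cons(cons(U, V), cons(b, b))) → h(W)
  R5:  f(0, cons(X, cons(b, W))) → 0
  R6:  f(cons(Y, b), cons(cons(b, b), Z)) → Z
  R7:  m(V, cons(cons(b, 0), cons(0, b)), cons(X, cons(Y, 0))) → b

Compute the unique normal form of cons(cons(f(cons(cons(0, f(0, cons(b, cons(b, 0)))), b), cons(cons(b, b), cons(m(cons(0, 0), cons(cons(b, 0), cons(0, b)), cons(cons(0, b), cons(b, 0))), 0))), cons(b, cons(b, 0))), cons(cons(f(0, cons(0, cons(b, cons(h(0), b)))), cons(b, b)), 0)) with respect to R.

cons(cons(cons(b, 0), cons(b, cons(b, 0))), cons(cons(0, cons(b, b)), 0))

1. cons(cons(f(cons(cons(0, f(0, cons(b, cons(b, 0)))), b), cons(cons(b, b), cons(m(cons(0, 0), cons(cons(b, 0), cons(0, b)), cons(cons(0, b), cons(b, 0))), 0))), cons(b, cons(b, 0))), cons(cons(f(0, cons(0, cons(b, cons(h(0), b)))), cons(b, b)), 0))  →  cons(cons(cons(m(cons(0, 0), cons(cons(b, 0), cons(0, b)), cons(cons(0, b), cons(b, 0))), 0), cons(b, cons(b, 0))), cons(cons(f(0, cons(0, cons(b, cons(h(0), b)))), cons(b, b)), 0))   [R6 at 1.1]
2. cons(cons(cons(m(cons(0, 0), cons(cons(b, 0), cons(0, b)), cons(cons(0, b), cons(b, 0))), 0), cons(b, cons(b, 0))), cons(cons(f(0, cons(0, cons(b, cons(h(0), b)))), cons(b, b)), 0))  →  cons(cons(cons(b, 0), cons(b, cons(b, 0))), cons(cons(f(0, cons(0, cons(b, cons(h(0), b)))), cons(b, b)), 0))   [R7 at 1.1.1]
3. cons(cons(cons(b, 0), cons(b, cons(b, 0))), cons(cons(f(0, cons(0, cons(b, cons(h(0), b)))), cons(b, b)), 0))  →  cons(cons(cons(b, 0), cons(b, cons(b, 0))), cons(cons(0, cons(b, b)), 0))   [R5 at 2.1.1]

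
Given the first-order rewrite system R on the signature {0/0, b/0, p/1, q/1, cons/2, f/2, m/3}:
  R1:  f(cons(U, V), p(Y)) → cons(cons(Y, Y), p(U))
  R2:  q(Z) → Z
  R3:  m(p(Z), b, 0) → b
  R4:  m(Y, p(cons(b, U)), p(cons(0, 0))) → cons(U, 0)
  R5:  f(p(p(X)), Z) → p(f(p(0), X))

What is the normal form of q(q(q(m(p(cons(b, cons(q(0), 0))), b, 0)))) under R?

b

1. q(q(q(m(p(cons(b, cons(q(0), 0))), b, 0))))  →  q(q(m(p(cons(b, cons(q(0), 0))), b, 0)))   [R2 at ε]
2. q(q(m(p(cons(b, cons(q(0), 0))), b, 0)))  →  q(m(p(cons(b, cons(q(0), 0))), b, 0))   [R2 at ε]
3. q(m(p(cons(b, cons(q(0), 0))), b, 0))  →  m(p(cons(b, cons(q(0), 0))), b, 0)   [R2 at ε]
4. m(p(cons(b, cons(q(0), 0))), b, 0)  →  b   [R3 at ε]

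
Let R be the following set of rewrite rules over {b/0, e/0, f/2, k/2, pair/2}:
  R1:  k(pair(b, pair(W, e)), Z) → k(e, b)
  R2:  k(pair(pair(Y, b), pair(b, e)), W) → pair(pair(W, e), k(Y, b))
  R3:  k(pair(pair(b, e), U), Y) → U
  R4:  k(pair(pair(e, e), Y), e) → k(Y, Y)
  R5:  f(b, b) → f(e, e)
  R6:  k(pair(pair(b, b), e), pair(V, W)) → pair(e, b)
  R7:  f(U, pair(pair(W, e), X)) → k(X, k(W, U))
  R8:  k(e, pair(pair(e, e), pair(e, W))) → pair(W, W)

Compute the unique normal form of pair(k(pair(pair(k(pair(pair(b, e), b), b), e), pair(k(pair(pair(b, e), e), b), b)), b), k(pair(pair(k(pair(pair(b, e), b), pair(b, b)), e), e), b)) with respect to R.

pair(pair(e, b), e)

1. pair(k(pair(pair(k(pair(pair(b, e), b), b), e), pair(k(pair(pair(b, e), e), b), b)), b), k(pair(pair(k(pair(pair(b, e), b), pair(b, b)), e), e), b))  →  pair(k(pair(pair(b, e), pair(k(pair(pair(b, e), e), b), b)), b), k(pair(pair(k(pair(pair(b, e), b), pair(b, b)), e), e), b))   [R3 at 1.1.1.1]
2. pair(k(pair(pair(b, e), pair(k(pair(pair(b, e), e), b), b)), b), k(pair(pair(k(pair(pair(b, e), b), pair(b, b)), e), e), b))  →  pair(pair(k(pair(pair(b, e), e), b), b), k(pair(pair(k(pair(pair(b, e), b), pair(b, b)), e), e), b))   [R3 at 1]
3. pair(pair(k(pair(pair(b, e), e), b), b), k(pair(pair(k(pair(pair(b, e), b), pair(b, b)), e), e), b))  →  pair(pair(e, b), k(pair(pair(k(pair(pair(b, e), b), pair(b, b)), e), e), b))   [R3 at 1.1]
4. pair(pair(e, b), k(pair(pair(k(pair(pair(b, e), b), pair(b, b)), e), e), b))  →  pair(pair(e, b), k(pair(pair(b, e), e), b))   [R3 at 2.1.1.1]
5. pair(pair(e, b), k(pair(pair(b, e), e), b))  →  pair(pair(e, b), e)   [R3 at 2]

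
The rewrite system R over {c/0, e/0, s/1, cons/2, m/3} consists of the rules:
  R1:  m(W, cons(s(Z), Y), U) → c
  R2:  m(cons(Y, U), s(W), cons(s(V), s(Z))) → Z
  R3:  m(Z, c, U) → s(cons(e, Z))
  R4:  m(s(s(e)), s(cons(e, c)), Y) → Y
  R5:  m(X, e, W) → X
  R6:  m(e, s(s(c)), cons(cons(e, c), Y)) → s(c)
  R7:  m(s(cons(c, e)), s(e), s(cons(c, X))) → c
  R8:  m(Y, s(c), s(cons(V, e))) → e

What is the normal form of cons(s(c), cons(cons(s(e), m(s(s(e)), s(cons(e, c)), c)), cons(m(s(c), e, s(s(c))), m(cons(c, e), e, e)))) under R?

cons(s(c), cons(cons(s(e), c), cons(s(c), cons(c, e))))

1. cons(s(c), cons(cons(s(e), m(s(s(e)), s(cons(e, c)), c)), cons(m(s(c), e, s(s(c))), m(cons(c, e), e, e))))  →  cons(s(c), cons(cons(s(e), c), cons(m(s(c), e, s(s(c))), m(cons(c, e), e, e))))   [R4 at 2.1.2]
2. cons(s(c), cons(cons(s(e), c), cons(m(s(c), e, s(s(c))), m(cons(c, e), e, e))))  →  cons(s(c), cons(cons(s(e), c), cons(s(c), m(cons(c, e), e, e))))   [R5 at 2.2.1]
3. cons(s(c), cons(cons(s(e), c), cons(s(c), m(cons(c, e), e, e))))  →  cons(s(c), cons(cons(s(e), c), cons(s(c), cons(c, e))))   [R5 at 2.2.2]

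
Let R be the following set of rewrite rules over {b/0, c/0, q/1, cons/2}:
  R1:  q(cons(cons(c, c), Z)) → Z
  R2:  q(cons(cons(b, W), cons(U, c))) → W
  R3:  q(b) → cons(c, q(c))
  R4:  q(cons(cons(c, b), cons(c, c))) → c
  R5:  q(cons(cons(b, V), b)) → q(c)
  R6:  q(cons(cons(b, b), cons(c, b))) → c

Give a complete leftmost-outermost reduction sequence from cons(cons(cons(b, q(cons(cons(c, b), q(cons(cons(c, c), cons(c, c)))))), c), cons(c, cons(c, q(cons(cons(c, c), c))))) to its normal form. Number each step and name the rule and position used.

1. cons(cons(cons(b, q(cons(cons(c, b), q(cons(cons(c, c), cons(c, c)))))), c), cons(c, cons(c, q(cons(cons(c, c), c)))))  →  cons(cons(cons(b, q(cons(cons(c, b), cons(c, c)))), c), cons(c, cons(c, q(cons(cons(c, c), c)))))   [R1 at 1.1.2.1.2]
2. cons(cons(cons(b, q(cons(cons(c, b), cons(c, c)))), c), cons(c, cons(c, q(cons(cons(c, c), c)))))  →  cons(cons(cons(b, c), c), cons(c, cons(c, q(cons(cons(c, c), c)))))   [R4 at 1.1.2]
3. cons(cons(cons(b, c), c), cons(c, cons(c, q(cons(cons(c, c), c)))))  →  cons(cons(cons(b, c), c), cons(c, cons(c, c)))   [R1 at 2.2.2]

cons(cons(cons(b, c), c), cons(c, cons(c, c)))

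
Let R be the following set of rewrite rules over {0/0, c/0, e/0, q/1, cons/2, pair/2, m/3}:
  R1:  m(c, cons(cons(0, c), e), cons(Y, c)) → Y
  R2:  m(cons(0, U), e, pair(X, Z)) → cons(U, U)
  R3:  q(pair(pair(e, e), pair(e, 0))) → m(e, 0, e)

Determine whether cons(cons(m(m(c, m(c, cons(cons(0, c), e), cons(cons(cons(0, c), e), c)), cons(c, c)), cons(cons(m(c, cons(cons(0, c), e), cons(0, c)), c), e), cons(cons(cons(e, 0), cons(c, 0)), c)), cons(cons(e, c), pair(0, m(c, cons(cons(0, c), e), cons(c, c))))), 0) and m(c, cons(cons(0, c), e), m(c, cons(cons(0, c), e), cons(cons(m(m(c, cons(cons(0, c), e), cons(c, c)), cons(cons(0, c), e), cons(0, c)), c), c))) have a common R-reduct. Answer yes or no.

no — NF(t₁) = cons(cons(cons(cons(e, 0), cons(c, 0)), cons(cons(e, c), pair(0, c))), 0), NF(t₂) = 0

Reduce t₁ = cons(cons(m(m(c, m(c, cons(cons(0, c), e), cons(cons(cons(0, c), e), c)), cons(c, c)), cons(cons(m(c, cons(cons(0, c), e), cons(0, c)), c), e), cons(cons(cons(e, 0), cons(c, 0)), c)), cons(cons(e, c), pair(0, m(c, cons(cons(0, c), e), cons(c, c))))), 0):
1. cons(cons(m(m(c, m(c, cons(cons(0, c), e), cons(cons(cons(0, c), e), c)), cons(c, c)), cons(cons(m(c, cons(cons(0, c), e), cons(0, c)), c), e), cons(cons(cons(e, 0), cons(c, 0)), c)), cons(cons(e, c), pair(0, m(c, cons(cons(0, c), e), cons(c, c))))), 0)  →  cons(cons(m(m(c, cons(cons(0, c), e), cons(c, c)), cons(cons(m(c, cons(cons(0, c), e), cons(0, c)), c), e), cons(cons(cons(e, 0), cons(c, 0)), c)), cons(cons(e, c), pair(0, m(c, cons(cons(0, c), e), cons(c, c))))), 0)   [R1 at 1.1.1.2]
2. cons(cons(m(m(c, cons(cons(0, c), e), cons(c, c)), cons(cons(m(c, cons(cons(0, c), e), cons(0, c)), c), e), cons(cons(cons(e, 0), cons(c, 0)), c)), cons(cons(e, c), pair(0, m(c, cons(cons(0, c), e), cons(c, c))))), 0)  →  cons(cons(m(c, cons(cons(m(c, cons(cons(0, c), e), cons(0, c)), c), e), cons(cons(cons(e, 0), cons(c, 0)), c)), cons(cons(e, c), pair(0, m(c, cons(cons(0, c), e), cons(c, c))))), 0)   [R1 at 1.1.1]
3. cons(cons(m(c, cons(cons(m(c, cons(cons(0, c), e), cons(0, c)), c), e), cons(cons(cons(e, 0), cons(c, 0)), c)), cons(cons(e, c), pair(0, m(c, cons(cons(0, c), e), cons(c, c))))), 0)  →  cons(cons(m(c, cons(cons(0, c), e), cons(cons(cons(e, 0), cons(c, 0)), c)), cons(cons(e, c), pair(0, m(c, cons(cons(0, c), e), cons(c, c))))), 0)   [R1 at 1.1.2.1.1]
4. cons(cons(m(c, cons(cons(0, c), e), cons(cons(cons(e, 0), cons(c, 0)), c)), cons(cons(e, c), pair(0, m(c, cons(cons(0, c), e), cons(c, c))))), 0)  →  cons(cons(cons(cons(e, 0), cons(c, 0)), cons(cons(e, c), pair(0, m(c, cons(cons(0, c), e), cons(c, c))))), 0)   [R1 at 1.1]
5. cons(cons(cons(cons(e, 0), cons(c, 0)), cons(cons(e, c), pair(0, m(c, cons(cons(0, c), e), cons(c, c))))), 0)  →  cons(cons(cons(cons(e, 0), cons(c, 0)), cons(cons(e, c), pair(0, c))), 0)   [R1 at 1.2.2.2]

Reduce t₂ = m(c, cons(cons(0, c), e), m(c, cons(cons(0, c), e), cons(cons(m(m(c, cons(cons(0, c), e), cons(c, c)), cons(cons(0, c), e), cons(0, c)), c), c))):
1. m(c, cons(cons(0, c), e), m(c, cons(cons(0, c), e), cons(cons(m(m(c, cons(cons(0, c), e), cons(c, c)), cons(cons(0, c), e), cons(0, c)), c), c)))  →  m(c, cons(cons(0, c), e), cons(m(m(c, cons(cons(0, c), e), cons(c, c)), cons(cons(0, c), e), cons(0, c)), c))   [R1 at 3]
2. m(c, cons(cons(0, c), e), cons(m(m(c, cons(cons(0, c), e), cons(c, c)), cons(cons(0, c), e), cons(0, c)), c))  →  m(m(c, cons(cons(0, c), e), cons(c, c)), cons(cons(0, c), e), cons(0, c))   [R1 at ε]
3. m(m(c, cons(cons(0, c), e), cons(c, c)), cons(cons(0, c), e), cons(0, c))  →  m(c, cons(cons(0, c), e), cons(0, c))   [R1 at 1]
4. m(c, cons(cons(0, c), e), cons(0, c))  →  0   [R1 at ε]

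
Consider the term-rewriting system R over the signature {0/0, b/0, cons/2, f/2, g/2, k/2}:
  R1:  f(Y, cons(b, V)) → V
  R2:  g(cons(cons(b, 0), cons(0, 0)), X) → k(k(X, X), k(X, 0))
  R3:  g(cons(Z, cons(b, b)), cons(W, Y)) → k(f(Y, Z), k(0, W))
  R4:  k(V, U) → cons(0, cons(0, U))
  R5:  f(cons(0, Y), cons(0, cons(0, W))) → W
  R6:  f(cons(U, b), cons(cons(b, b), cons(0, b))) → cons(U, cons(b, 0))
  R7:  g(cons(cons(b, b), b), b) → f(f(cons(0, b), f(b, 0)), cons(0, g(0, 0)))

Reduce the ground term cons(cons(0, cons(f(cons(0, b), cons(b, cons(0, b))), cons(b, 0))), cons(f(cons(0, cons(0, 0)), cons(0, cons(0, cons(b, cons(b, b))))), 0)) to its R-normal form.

cons(cons(0, cons(cons(0, b), cons(b, 0))), cons(cons(b, cons(b, b)), 0))

1. cons(cons(0, cons(f(cons(0, b), cons(b, cons(0, b))), cons(b, 0))), cons(f(cons(0, cons(0, 0)), cons(0, cons(0, cons(b, cons(b, b))))), 0))  →  cons(cons(0, cons(cons(0, b), cons(b, 0))), cons(f(cons(0, cons(0, 0)), cons(0, cons(0, cons(b, cons(b, b))))), 0))   [R1 at 1.2.1]
2. cons(cons(0, cons(cons(0, b), cons(b, 0))), cons(f(cons(0, cons(0, 0)), cons(0, cons(0, cons(b, cons(b, b))))), 0))  →  cons(cons(0, cons(cons(0, b), cons(b, 0))), cons(cons(b, cons(b, b)), 0))   [R5 at 2.1]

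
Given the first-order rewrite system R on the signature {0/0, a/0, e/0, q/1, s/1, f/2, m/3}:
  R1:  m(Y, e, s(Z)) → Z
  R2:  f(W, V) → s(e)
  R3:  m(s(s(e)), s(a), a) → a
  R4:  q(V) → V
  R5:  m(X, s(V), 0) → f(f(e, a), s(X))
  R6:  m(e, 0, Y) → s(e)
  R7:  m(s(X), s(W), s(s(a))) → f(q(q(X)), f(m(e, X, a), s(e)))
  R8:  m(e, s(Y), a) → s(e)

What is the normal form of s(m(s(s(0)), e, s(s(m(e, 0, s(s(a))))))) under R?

s(s(s(e)))

1. s(m(s(s(0)), e, s(s(m(e, 0, s(s(a)))))))  →  s(s(m(e, 0, s(s(a)))))   [R1 at 1]
2. s(s(m(e, 0, s(s(a)))))  →  s(s(s(e)))   [R6 at 1.1]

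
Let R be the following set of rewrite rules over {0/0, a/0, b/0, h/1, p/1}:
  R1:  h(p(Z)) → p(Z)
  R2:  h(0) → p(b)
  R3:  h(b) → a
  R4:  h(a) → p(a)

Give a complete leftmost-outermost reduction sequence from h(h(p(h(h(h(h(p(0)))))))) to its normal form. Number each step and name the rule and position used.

1. h(h(p(h(h(h(h(p(0))))))))  →  h(p(h(h(h(h(p(0)))))))   [R1 at 1]
2. h(p(h(h(h(h(p(0)))))))  →  p(h(h(h(h(p(0))))))   [R1 at ε]
3. p(h(h(h(h(p(0))))))  →  p(h(h(h(p(0)))))   [R1 at 1.1.1.1]
4. p(h(h(h(p(0)))))  →  p(h(h(p(0))))   [R1 at 1.1.1]
5. p(h(h(p(0))))  →  p(h(p(0)))   [R1 at 1.1]
6. p(h(p(0)))  →  p(p(0))   [R1 at 1]

p(p(0))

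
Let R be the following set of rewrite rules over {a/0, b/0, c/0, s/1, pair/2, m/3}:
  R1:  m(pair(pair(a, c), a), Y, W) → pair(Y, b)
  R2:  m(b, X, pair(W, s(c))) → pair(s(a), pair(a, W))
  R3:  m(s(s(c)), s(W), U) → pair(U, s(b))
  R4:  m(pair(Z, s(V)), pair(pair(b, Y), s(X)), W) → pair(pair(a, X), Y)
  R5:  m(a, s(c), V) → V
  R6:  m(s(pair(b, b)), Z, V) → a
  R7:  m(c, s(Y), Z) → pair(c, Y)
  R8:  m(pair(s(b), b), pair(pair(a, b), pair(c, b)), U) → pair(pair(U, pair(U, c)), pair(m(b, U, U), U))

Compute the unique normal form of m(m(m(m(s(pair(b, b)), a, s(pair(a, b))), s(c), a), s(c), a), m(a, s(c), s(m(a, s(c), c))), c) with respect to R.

1. m(m(m(m(s(pair(b, b)), a, s(pair(a, b))), s(c), a), s(c), a), m(a, s(c), s(m(a, s(c), c))), c)  →  m(m(m(a, s(c), a), s(c), a), m(a, s(c), s(m(a, s(c), c))), c)   [R6 at 1.1.1]
2. m(m(m(a, s(c), a), s(c), a), m(a, s(c), s(m(a, s(c), c))), c)  →  m(m(a, s(c), a), m(a, s(c), s(m(a, s(c), c))), c)   [R5 at 1.1]
3. m(m(a, s(c), a), m(a, s(c), s(m(a, s(c), c))), c)  →  m(a, m(a, s(c), s(m(a, s(c), c))), c)   [R5 at 1]
4. m(a, m(a, s(c), s(m(a, s(c), c))), c)  →  m(a, s(m(a, s(c), c)), c)   [R5 at 2]
5. m(a, s(m(a, s(c), c)), c)  →  m(a, s(c), c)   [R5 at 2.1]
6. m(a, s(c), c)  →  c   [R5 at ε]

c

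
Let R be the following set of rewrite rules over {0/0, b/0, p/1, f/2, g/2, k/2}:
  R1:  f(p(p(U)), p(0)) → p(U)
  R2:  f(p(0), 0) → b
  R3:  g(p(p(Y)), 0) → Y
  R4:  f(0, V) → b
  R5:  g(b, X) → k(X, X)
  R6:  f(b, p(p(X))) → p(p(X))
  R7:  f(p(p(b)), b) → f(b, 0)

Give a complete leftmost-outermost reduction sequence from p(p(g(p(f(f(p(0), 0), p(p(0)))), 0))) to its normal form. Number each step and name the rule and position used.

p(p(p(0)))

1. p(p(g(p(f(f(p(0), 0), p(p(0)))), 0)))  →  p(p(g(p(f(b, p(p(0)))), 0)))   [R2 at 1.1.1.1.1]
2. p(p(g(p(f(b, p(p(0)))), 0)))  →  p(p(g(p(p(p(0))), 0)))   [R6 at 1.1.1.1]
3. p(p(g(p(p(p(0))), 0)))  →  p(p(p(0)))   [R3 at 1.1]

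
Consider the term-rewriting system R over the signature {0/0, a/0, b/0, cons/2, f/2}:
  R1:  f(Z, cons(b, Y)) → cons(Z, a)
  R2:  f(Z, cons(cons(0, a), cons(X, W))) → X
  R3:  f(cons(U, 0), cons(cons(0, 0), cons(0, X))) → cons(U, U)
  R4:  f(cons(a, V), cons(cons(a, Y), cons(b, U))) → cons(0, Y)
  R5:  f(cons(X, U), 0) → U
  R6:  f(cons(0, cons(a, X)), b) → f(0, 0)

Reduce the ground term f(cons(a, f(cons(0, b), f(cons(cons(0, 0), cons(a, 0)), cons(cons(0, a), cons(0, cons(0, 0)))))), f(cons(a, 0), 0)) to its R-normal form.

b

1. f(cons(a, f(cons(0, b), f(cons(cons(0, 0), cons(a, 0)), cons(cons(0, a), cons(0, cons(0, 0)))))), f(cons(a, 0), 0))  →  f(cons(a, f(cons(0, b), 0)), f(cons(a, 0), 0))   [R2 at 1.2.2]
2. f(cons(a, f(cons(0, b), 0)), f(cons(a, 0), 0))  →  f(cons(a, b), f(cons(a, 0), 0))   [R5 at 1.2]
3. f(cons(a, b), f(cons(a, 0), 0))  →  f(cons(a, b), 0)   [R5 at 2]
4. f(cons(a, b), 0)  →  b   [R5 at ε]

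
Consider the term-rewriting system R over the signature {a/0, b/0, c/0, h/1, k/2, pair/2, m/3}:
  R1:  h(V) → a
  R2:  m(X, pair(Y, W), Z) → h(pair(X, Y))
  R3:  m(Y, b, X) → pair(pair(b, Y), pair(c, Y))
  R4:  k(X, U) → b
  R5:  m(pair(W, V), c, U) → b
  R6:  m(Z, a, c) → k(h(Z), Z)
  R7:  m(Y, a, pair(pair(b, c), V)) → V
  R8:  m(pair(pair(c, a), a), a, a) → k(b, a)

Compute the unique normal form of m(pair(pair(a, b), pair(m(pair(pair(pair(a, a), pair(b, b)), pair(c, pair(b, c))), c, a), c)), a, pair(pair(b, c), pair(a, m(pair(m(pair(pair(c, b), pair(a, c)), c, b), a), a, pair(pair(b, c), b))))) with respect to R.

1. m(pair(pair(a, b), pair(m(pair(pair(pair(a, a), pair(b, b)), pair(c, pair(b, c))), c, a), c)), a, pair(pair(b, c), pair(a, m(pair(m(pair(pair(c, b), pair(a, c)), c, b), a), a, pair(pair(b, c), b)))))  →  pair(a, m(pair(m(pair(pair(c, b), pair(a, c)), c, b), a), a, pair(pair(b, c), b)))   [R7 at ε]
2. pair(a, m(pair(m(pair(pair(c, b), pair(a, c)), c, b), a), a, pair(pair(b, c), b)))  →  pair(a, b)   [R7 at 2]

pair(a, b)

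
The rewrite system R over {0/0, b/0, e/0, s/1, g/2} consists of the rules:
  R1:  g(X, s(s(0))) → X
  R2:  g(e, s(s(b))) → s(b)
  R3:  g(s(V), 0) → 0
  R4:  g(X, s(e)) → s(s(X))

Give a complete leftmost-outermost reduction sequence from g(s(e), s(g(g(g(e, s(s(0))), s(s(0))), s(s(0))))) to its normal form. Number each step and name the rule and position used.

1. g(s(e), s(g(g(g(e, s(s(0))), s(s(0))), s(s(0)))))  →  g(s(e), s(g(g(e, s(s(0))), s(s(0)))))   [R1 at 2.1]
2. g(s(e), s(g(g(e, s(s(0))), s(s(0)))))  →  g(s(e), s(g(e, s(s(0)))))   [R1 at 2.1]
3. g(s(e), s(g(e, s(s(0)))))  →  g(s(e), s(e))   [R1 at 2.1]
4. g(s(e), s(e))  →  s(s(s(e)))   [R4 at ε]

s(s(s(e)))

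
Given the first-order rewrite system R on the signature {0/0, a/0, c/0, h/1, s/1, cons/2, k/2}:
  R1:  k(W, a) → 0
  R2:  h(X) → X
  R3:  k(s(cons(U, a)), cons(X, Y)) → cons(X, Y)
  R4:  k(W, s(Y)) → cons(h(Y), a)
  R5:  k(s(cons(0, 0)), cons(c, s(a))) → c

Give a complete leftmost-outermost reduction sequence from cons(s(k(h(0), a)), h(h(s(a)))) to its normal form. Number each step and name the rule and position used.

cons(s(0), s(a))

1. cons(s(k(h(0), a)), h(h(s(a))))  →  cons(s(0), h(h(s(a))))   [R1 at 1.1]
2. cons(s(0), h(h(s(a))))  →  cons(s(0), h(s(a)))   [R2 at 2]
3. cons(s(0), h(s(a)))  →  cons(s(0), s(a))   [R2 at 2]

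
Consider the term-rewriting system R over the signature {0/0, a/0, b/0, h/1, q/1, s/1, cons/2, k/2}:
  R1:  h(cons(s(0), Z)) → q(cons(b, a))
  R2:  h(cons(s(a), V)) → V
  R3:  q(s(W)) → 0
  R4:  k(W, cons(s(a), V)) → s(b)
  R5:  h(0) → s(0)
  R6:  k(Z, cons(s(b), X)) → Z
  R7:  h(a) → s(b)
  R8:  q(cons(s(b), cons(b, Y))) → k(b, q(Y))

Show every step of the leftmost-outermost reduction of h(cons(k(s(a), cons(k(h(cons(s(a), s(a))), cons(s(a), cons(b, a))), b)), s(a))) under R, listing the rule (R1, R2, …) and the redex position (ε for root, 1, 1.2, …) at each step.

s(a)

1. h(cons(k(s(a), cons(k(h(cons(s(a), s(a))), cons(s(a), cons(b, a))), b)), s(a)))  →  h(cons(k(s(a), cons(s(b), b)), s(a)))   [R4 at 1.1.2.1]
2. h(cons(k(s(a), cons(s(b), b)), s(a)))  →  h(cons(s(a), s(a)))   [R6 at 1.1]
3. h(cons(s(a), s(a)))  →  s(a)   [R2 at ε]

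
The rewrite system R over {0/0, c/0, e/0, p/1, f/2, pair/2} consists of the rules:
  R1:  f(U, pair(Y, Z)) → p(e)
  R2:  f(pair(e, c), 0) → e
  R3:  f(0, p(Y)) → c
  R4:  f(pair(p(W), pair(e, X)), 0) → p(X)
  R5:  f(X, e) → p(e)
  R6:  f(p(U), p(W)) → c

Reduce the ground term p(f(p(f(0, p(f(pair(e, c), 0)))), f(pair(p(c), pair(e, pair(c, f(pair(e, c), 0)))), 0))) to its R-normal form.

1. p(f(p(f(0, p(f(pair(e, c), 0)))), f(pair(p(c), pair(e, pair(c, f(pair(e, c), 0)))), 0)))  →  p(f(p(c), f(pair(p(c), pair(e, pair(c, f(pair(e, c), 0)))), 0)))   [R3 at 1.1.1]
2. p(f(p(c), f(pair(p(c), pair(e, pair(c, f(pair(e, c), 0)))), 0)))  →  p(f(p(c), p(pair(c, f(pair(e, c), 0)))))   [R4 at 1.2]
3. p(f(p(c), p(pair(c, f(pair(e, c), 0)))))  →  p(c)   [R6 at 1]

p(c)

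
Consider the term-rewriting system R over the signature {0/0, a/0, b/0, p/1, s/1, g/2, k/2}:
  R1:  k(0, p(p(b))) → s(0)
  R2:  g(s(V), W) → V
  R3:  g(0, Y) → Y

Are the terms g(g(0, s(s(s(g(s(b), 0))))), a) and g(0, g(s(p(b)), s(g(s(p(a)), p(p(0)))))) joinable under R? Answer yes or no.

no — NF(t₁) = s(s(b)), NF(t₂) = p(b)

Reduce t₁ = g(g(0, s(s(s(g(s(b), 0))))), a):
1. g(g(0, s(s(s(g(s(b), 0))))), a)  →  g(s(s(s(g(s(b), 0)))), a)   [R3 at 1]
2. g(s(s(s(g(s(b), 0)))), a)  →  s(s(g(s(b), 0)))   [R2 at ε]
3. s(s(g(s(b), 0)))  →  s(s(b))   [R2 at 1.1]

Reduce t₂ = g(0, g(s(p(b)), s(g(s(p(a)), p(p(0)))))):
1. g(0, g(s(p(b)), s(g(s(p(a)), p(p(0))))))  →  g(s(p(b)), s(g(s(p(a)), p(p(0)))))   [R3 at ε]
2. g(s(p(b)), s(g(s(p(a)), p(p(0)))))  →  p(b)   [R2 at ε]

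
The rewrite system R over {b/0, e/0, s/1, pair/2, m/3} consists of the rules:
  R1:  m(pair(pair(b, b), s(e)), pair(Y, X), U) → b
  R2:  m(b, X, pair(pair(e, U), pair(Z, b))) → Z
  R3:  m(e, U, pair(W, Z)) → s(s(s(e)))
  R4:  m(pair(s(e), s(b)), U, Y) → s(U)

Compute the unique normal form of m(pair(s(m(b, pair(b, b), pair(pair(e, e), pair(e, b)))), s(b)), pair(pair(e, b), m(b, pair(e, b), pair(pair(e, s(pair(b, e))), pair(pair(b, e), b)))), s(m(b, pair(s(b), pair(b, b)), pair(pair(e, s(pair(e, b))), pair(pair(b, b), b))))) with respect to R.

s(pair(pair(e, b), pair(b, e)))

1. m(pair(s(m(b, pair(b, b), pair(pair(e, e), pair(e, b)))), s(b)), pair(pair(e, b), m(b, pair(e, b), pair(pair(e, s(pair(b, e))), pair(pair(b, e), b)))), s(m(b, pair(s(b), pair(b, b)), pair(pair(e, s(pair(e, b))), pair(pair(b, b), b)))))  →  m(pair(s(e), s(b)), pair(pair(e, b), m(b, pair(e, b), pair(pair(e, s(pair(b, e))), pair(pair(b, e), b)))), s(m(b, pair(s(b), pair(b, b)), pair(pair(e, s(pair(e, b))), pair(pair(b, b), b)))))   [R2 at 1.1.1]
2. m(pair(s(e), s(b)), pair(pair(e, b), m(b, pair(e, b), pair(pair(e, s(pair(b, e))), pair(pair(b, e), b)))), s(m(b, pair(s(b), pair(b, b)), pair(pair(e, s(pair(e, b))), pair(pair(b, b), b)))))  →  s(pair(pair(e, b), m(b, pair(e, b), pair(pair(e, s(pair(b, e))), pair(pair(b, e), b)))))   [R4 at ε]
3. s(pair(pair(e, b), m(b, pair(e, b), pair(pair(e, s(pair(b, e))), pair(pair(b, e), b)))))  →  s(pair(pair(e, b), pair(b, e)))   [R2 at 1.2]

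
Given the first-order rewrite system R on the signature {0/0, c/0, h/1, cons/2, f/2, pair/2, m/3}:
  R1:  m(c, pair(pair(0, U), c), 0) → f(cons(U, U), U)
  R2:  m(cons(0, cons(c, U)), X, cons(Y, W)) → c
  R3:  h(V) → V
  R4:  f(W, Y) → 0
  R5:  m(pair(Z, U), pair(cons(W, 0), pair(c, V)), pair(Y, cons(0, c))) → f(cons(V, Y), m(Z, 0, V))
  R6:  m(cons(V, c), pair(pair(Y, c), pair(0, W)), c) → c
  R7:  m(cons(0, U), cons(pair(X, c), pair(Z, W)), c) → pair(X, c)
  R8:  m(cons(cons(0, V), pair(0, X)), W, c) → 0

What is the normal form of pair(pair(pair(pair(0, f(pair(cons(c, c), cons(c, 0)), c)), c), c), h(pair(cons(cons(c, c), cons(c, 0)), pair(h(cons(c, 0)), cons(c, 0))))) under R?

pair(pair(pair(pair(0, 0), c), c), pair(cons(cons(c, c), cons(c, 0)), pair(cons(c, 0), cons(c, 0))))

1. pair(pair(pair(pair(0, f(pair(cons(c, c), cons(c, 0)), c)), c), c), h(pair(cons(cons(c, c), cons(c, 0)), pair(h(cons(c, 0)), cons(c, 0)))))  →  pair(pair(pair(pair(0, 0), c), c), h(pair(cons(cons(c, c), cons(c, 0)), pair(h(cons(c, 0)), cons(c, 0)))))   [R4 at 1.1.1.2]
2. pair(pair(pair(pair(0, 0), c), c), h(pair(cons(cons(c, c), cons(c, 0)), pair(h(cons(c, 0)), cons(c, 0)))))  →  pair(pair(pair(pair(0, 0), c), c), pair(cons(cons(c, c), cons(c, 0)), pair(h(cons(c, 0)), cons(c, 0))))   [R3 at 2]
3. pair(pair(pair(pair(0, 0), c), c), pair(cons(cons(c, c), cons(c, 0)), pair(h(cons(c, 0)), cons(c, 0))))  →  pair(pair(pair(pair(0, 0), c), c), pair(cons(cons(c, c), cons(c, 0)), pair(cons(c, 0), cons(c, 0))))   [R3 at 2.2.1]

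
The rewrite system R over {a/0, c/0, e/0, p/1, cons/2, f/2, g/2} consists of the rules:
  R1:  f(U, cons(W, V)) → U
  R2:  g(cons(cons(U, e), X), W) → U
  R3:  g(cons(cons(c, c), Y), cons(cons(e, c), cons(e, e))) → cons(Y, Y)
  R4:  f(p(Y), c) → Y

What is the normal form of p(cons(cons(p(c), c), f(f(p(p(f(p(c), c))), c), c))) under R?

1. p(cons(cons(p(c), c), f(f(p(p(f(p(c), c))), c), c)))  →  p(cons(cons(p(c), c), f(p(f(p(c), c)), c)))   [R4 at 1.2.1]
2. p(cons(cons(p(c), c), f(p(f(p(c), c)), c)))  →  p(cons(cons(p(c), c), f(p(c), c)))   [R4 at 1.2]
3. p(cons(cons(p(c), c), f(p(c), c)))  →  p(cons(cons(p(c), c), c))   [R4 at 1.2]

p(cons(cons(p(c), c), c))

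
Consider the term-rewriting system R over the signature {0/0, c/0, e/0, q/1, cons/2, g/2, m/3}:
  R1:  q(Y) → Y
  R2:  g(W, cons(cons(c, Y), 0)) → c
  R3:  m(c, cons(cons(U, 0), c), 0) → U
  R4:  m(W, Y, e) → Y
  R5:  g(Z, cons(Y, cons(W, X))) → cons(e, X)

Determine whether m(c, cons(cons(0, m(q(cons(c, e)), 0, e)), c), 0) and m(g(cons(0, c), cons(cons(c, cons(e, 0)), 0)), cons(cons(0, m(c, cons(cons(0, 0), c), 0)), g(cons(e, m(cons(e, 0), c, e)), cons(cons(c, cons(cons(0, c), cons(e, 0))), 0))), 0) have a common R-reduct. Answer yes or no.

Reduce t₁ = m(c, cons(cons(0, m(q(cons(c, e)), 0, e)), c), 0):
1. m(c, cons(cons(0, m(q(cons(c, e)), 0, e)), c), 0)  →  m(c, cons(cons(0, 0), c), 0)   [R4 at 2.1.2]
2. m(c, cons(cons(0, 0), c), 0)  →  0   [R3 at ε]

Reduce t₂ = m(g(cons(0, c), cons(cons(c, cons(e, 0)), 0)), cons(cons(0, m(c, cons(cons(0, 0), c), 0)), g(cons(e, m(cons(e, 0), c, e)), cons(cons(c, cons(cons(0, c), cons(e, 0))), 0))), 0):
1. m(g(cons(0, c), cons(cons(c, cons(e, 0)), 0)), cons(cons(0, m(c, cons(cons(0, 0), c), 0)), g(cons(e, m(cons(e, 0), c, e)), cons(cons(c, cons(cons(0, c), cons(e, 0))), 0))), 0)  →  m(c, cons(cons(0, m(c, cons(cons(0, 0), c), 0)), g(cons(e, m(cons(e, 0), c, e)), cons(cons(c, cons(cons(0, c), cons(e, 0))), 0))), 0)   [R2 at 1]
2. m(c, cons(cons(0, m(c, cons(cons(0, 0), c), 0)), g(cons(e, m(cons(e, 0), c, e)), cons(cons(c, cons(cons(0, c), cons(e, 0))), 0))), 0)  →  m(c, cons(cons(0, 0), g(cons(e, m(cons(e, 0), c, e)), cons(cons(c, cons(cons(0, c), cons(e, 0))), 0))), 0)   [R3 at 2.1.2]
3. m(c, cons(cons(0, 0), g(cons(e, m(cons(e, 0), c, e)), cons(cons(c, cons(cons(0, c), cons(e, 0))), 0))), 0)  →  m(c, cons(cons(0, 0), c), 0)   [R2 at 2.2]
4. m(c, cons(cons(0, 0), c), 0)  →  0   [R3 at ε]

yes — NF(t₁) = 0, NF(t₂) = 0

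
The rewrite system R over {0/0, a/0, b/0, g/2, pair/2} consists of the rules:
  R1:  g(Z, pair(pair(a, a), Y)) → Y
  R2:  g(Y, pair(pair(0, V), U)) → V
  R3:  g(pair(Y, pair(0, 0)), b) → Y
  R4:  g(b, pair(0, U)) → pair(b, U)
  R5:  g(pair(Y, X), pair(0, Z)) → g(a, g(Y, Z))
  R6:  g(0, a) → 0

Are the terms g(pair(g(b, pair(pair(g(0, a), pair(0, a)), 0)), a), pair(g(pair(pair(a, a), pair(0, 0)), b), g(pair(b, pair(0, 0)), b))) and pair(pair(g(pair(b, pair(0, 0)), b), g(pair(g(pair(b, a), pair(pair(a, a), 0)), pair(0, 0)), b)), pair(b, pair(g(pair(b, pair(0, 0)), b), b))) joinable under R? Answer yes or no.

Reduce t₁ = g(pair(g(b, pair(pair(g(0, a), pair(0, a)), 0)), a), pair(g(pair(pair(a, a), pair(0, 0)), b), g(pair(b, pair(0, 0)), b))):
1. g(pair(g(b, pair(pair(g(0, a), pair(0, a)), 0)), a), pair(g(pair(pair(a, a), pair(0, 0)), b), g(pair(b, pair(0, 0)), b)))  →  g(pair(g(b, pair(pair(0, pair(0, a)), 0)), a), pair(g(pair(pair(a, a), pair(0, 0)), b), g(pair(b, pair(0, 0)), b)))   [R6 at 1.1.2.1.1]
2. g(pair(g(b, pair(pair(0, pair(0, a)), 0)), a), pair(g(pair(pair(a, a), pair(0, 0)), b), g(pair(b, pair(0, 0)), b)))  →  g(pair(pair(0, a), a), pair(g(pair(pair(a, a), pair(0, 0)), b), g(pair(b, pair(0, 0)), b)))   [R2 at 1.1]
3. g(pair(pair(0, a), a), pair(g(pair(pair(a, a), pair(0, 0)), b), g(pair(b, pair(0, 0)), b)))  →  g(pair(pair(0, a), a), pair(pair(a, a), g(pair(b, pair(0, 0)), b)))   [R3 at 2.1]
4. g(pair(pair(0, a), a), pair(pair(a, a), g(pair(b, pair(0, 0)), b)))  →  g(pair(b, pair(0, 0)), b)   [R1 at ε]
5. g(pair(b, pair(0, 0)), b)  →  b   [R3 at ε]

Reduce t₂ = pair(pair(g(pair(b, pair(0, 0)), b), g(pair(g(pair(b, a), pair(pair(a, a), 0)), pair(0, 0)), b)), pair(b, pair(g(pair(b, pair(0, 0)), b), b))):
1. pair(pair(g(pair(b, pair(0, 0)), b), g(pair(g(pair(b, a), pair(pair(a, a), 0)), pair(0, 0)), b)), pair(b, pair(g(pair(b, pair(0, 0)), b), b)))  →  pair(pair(b, g(pair(g(pair(b, a), pair(pair(a, a), 0)), pair(0, 0)), b)), pair(b, pair(g(pair(b, pair(0, 0)), b), b)))   [R3 at 1.1]
2. pair(pair(b, g(pair(g(pair(b, a), pair(pair(a, a), 0)), pair(0, 0)), b)), pair(b, pair(g(pair(b, pair(0, 0)), b), b)))  →  pair(pair(b, g(pair(b, a), pair(pair(a, a), 0))), pair(b, pair(g(pair(b, pair(0, 0)), b), b)))   [R3 at 1.2]
3. pair(pair(b, g(pair(b, a), pair(pair(a, a), 0))), pair(b, pair(g(pair(b, pair(0, 0)), b), b)))  →  pair(pair(b, 0), pair(b, pair(g(pair(b, pair(0, 0)), b), b)))   [R1 at 1.2]
4. pair(pair(b, 0), pair(b, pair(g(pair(b, pair(0, 0)), b), b)))  →  pair(pair(b, 0), pair(b, pair(b, b)))   [R3 at 2.2.1]

no — NF(t₁) = b, NF(t₂) = pair(pair(b, 0), pair(b, pair(b, b)))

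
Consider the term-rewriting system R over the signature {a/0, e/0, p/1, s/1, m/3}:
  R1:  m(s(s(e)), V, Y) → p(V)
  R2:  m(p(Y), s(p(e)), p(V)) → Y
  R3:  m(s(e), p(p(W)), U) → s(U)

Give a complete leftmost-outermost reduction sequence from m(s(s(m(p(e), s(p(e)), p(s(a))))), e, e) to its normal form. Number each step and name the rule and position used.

p(e)

1. m(s(s(m(p(e), s(p(e)), p(s(a))))), e, e)  →  m(s(s(e)), e, e)   [R2 at 1.1.1]
2. m(s(s(e)), e, e)  →  p(e)   [R1 at ε]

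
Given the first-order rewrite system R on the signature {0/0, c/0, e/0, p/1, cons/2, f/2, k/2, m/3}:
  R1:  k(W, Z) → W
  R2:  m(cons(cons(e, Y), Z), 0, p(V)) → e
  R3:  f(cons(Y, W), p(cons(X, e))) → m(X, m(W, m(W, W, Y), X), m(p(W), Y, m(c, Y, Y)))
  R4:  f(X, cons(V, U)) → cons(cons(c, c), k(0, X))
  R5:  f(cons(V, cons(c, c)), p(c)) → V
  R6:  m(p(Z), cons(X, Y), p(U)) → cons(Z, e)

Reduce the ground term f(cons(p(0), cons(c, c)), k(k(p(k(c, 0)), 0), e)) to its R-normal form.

p(0)

1. f(cons(p(0), cons(c, c)), k(k(p(k(c, 0)), 0), e))  →  f(cons(p(0), cons(c, c)), k(p(k(c, 0)), 0))   [R1 at 2]
2. f(cons(p(0), cons(c, c)), k(p(k(c, 0)), 0))  →  f(cons(p(0), cons(c, c)), p(k(c, 0)))   [R1 at 2]
3. f(cons(p(0), cons(c, c)), p(k(c, 0)))  →  f(cons(p(0), cons(c, c)), p(c))   [R1 at 2.1]
4. f(cons(p(0), cons(c, c)), p(c))  →  p(0)   [R5 at ε]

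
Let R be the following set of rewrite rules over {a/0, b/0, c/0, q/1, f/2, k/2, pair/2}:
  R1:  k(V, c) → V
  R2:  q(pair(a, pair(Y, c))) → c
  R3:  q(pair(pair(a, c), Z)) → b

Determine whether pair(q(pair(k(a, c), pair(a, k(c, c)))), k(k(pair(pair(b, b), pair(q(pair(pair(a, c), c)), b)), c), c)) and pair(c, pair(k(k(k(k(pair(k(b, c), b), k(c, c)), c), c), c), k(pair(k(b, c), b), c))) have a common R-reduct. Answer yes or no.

Reduce t₁ = pair(q(pair(k(a, c), pair(a, k(c, c)))), k(k(pair(pair(b, b), pair(q(pair(pair(a, c), c)), b)), c), c)):
1. pair(q(pair(k(a, c), pair(a, k(c, c)))), k(k(pair(pair(b, b), pair(q(pair(pair(a, c), c)), b)), c), c))  →  pair(q(pair(a, pair(a, k(c, c)))), k(k(pair(pair(b, b), pair(q(pair(pair(a, c), c)), b)), c), c))   [R1 at 1.1.1]
2. pair(q(pair(a, pair(a, k(c, c)))), k(k(pair(pair(b, b), pair(q(pair(pair(a, c), c)), b)), c), c))  →  pair(q(pair(a, pair(a, c))), k(k(pair(pair(b, b), pair(q(pair(pair(a, c), c)), b)), c), c))   [R1 at 1.1.2.2]
3. pair(q(pair(a, pair(a, c))), k(k(pair(pair(b, b), pair(q(pair(pair(a, c), c)), b)), c), c))  →  pair(c, k(k(pair(pair(b, b), pair(q(pair(pair(a, c), c)), b)), c), c))   [R2 at 1]
4. pair(c, k(k(pair(pair(b, b), pair(q(pair(pair(a, c), c)), b)), c), c))  →  pair(c, k(pair(pair(b, b), pair(q(pair(pair(a, c), c)), b)), c))   [R1 at 2]
5. pair(c, k(pair(pair(b, b), pair(q(pair(pair(a, c), c)), b)), c))  →  pair(c, pair(pair(b, b), pair(q(pair(pair(a, c), c)), b)))   [R1 at 2]
6. pair(c, pair(pair(b, b), pair(q(pair(pair(a, c), c)), b)))  →  pair(c, pair(pair(b, b), pair(b, b)))   [R3 at 2.2.1]

Reduce t₂ = pair(c, pair(k(k(k(k(pair(k(b, c), b), k(c, c)), c), c), c), k(pair(k(b, c), b), c))):
1. pair(c, pair(k(k(k(k(pair(k(b, c), b), k(c, c)), c), c), c), k(pair(k(b, c), b), c)))  →  pair(c, pair(k(k(k(pair(k(b, c), b), k(c, c)), c), c), k(pair(k(b, c), b), c)))   [R1 at 2.1]
2. pair(c, pair(k(k(k(pair(k(b, c), b), k(c, c)), c), c), k(pair(k(b, c), b), c)))  →  pair(c, pair(k(k(pair(k(b, c), b), k(c, c)), c), k(pair(k(b, c), b), c)))   [R1 at 2.1]
3. pair(c, pair(k(k(pair(k(b, c), b), k(c, c)), c), k(pair(k(b, c), b), c)))  →  pair(c, pair(k(pair(k(b, c), b), k(c, c)), k(pair(k(b, c), b), c)))   [R1 at 2.1]
4. pair(c, pair(k(pair(k(b, c), b), k(c, c)), k(pair(k(b, c), b), c)))  →  pair(c, pair(k(pair(b, b), k(c, c)), k(pair(k(b, c), b), c)))   [R1 at 2.1.1.1]
5. pair(c, pair(k(pair(b, b), k(c, c)), k(pair(k(b, c), b), c)))  →  pair(c, pair(k(pair(b, b), c), k(pair(k(b, c), b), c)))   [R1 at 2.1.2]
6. pair(c, pair(k(pair(b, b), c), k(pair(k(b, c), b), c)))  →  pair(c, pair(pair(b, b), k(pair(k(b, c), b), c)))   [R1 at 2.1]
7. pair(c, pair(pair(b, b), k(pair(k(b, c), b), c)))  →  pair(c, pair(pair(b, b), pair(k(b, c), b)))   [R1 at 2.2]
8. pair(c, pair(pair(b, b), pair(k(b, c), b)))  →  pair(c, pair(pair(b, b), pair(b, b)))   [R1 at 2.2.1]

yes — NF(t₁) = pair(c, pair(pair(b, b), pair(b, b))), NF(t₂) = pair(c, pair(pair(b, b), pair(b, b)))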